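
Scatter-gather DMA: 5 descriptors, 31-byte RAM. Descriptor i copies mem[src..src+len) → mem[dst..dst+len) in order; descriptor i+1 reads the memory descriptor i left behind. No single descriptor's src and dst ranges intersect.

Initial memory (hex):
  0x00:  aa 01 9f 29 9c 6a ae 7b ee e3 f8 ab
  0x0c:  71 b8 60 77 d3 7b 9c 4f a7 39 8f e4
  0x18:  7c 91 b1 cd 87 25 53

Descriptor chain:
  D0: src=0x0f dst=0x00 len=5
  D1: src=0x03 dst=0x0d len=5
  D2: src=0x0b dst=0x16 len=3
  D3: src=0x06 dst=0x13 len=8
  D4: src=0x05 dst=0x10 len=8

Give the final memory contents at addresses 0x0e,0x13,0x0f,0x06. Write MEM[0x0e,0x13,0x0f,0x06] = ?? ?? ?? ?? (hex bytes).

MEM[0x0e,0x13,0x0f,0x06] = 4f ee 6a ae

D0: mem[0x00..0x04] <- [77 d3 7b 9c 4f]
D1: mem[0x0d..0x11] <- [9c 4f 6a ae 7b]
D2: mem[0x16..0x18] <- [ab 71 9c]
D3: mem[0x13..0x1a] <- [ae 7b ee e3 f8 ab 71 9c]
D4: mem[0x10..0x17] <- [6a ae 7b ee e3 f8 ab 71]
query mem[0x0e]=0x4f, mem[0x13]=0xee, mem[0x0f]=0x6a, mem[0x06]=0xae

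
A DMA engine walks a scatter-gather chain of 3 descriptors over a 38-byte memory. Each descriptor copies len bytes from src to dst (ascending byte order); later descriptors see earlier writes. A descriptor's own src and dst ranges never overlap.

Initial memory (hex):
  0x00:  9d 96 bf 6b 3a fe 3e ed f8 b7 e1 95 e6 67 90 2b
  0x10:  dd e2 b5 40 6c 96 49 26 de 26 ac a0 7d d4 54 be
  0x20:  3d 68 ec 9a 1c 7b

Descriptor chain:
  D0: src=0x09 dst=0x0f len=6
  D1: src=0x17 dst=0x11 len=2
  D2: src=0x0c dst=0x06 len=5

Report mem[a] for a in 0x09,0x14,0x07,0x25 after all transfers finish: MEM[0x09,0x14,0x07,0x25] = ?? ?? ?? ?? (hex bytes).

[0] 0x09->0x0f len=6 : b7 e1 95 e6 67 90
[1] 0x17->0x11 len=2 : 26 de
[2] 0x0c->0x06 len=5 : e6 67 90 b7 e1
query mem[0x09]=0xb7, mem[0x14]=0x90, mem[0x07]=0x67, mem[0x25]=0x7b

MEM[0x09,0x14,0x07,0x25] = b7 90 67 7b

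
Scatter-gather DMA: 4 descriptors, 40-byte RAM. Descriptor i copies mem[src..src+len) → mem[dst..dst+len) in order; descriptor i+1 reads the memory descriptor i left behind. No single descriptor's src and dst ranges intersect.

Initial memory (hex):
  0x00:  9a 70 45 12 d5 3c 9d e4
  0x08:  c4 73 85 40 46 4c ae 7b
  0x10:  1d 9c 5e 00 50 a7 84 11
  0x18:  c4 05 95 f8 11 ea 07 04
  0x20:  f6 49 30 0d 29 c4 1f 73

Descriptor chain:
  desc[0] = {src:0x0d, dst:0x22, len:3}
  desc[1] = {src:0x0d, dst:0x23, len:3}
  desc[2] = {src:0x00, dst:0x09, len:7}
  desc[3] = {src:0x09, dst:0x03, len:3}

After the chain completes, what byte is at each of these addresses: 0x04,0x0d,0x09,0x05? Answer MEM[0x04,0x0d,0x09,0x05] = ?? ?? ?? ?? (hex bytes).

#0 dst[0x22+3] := {0x4c,0xae,0x7b}
#1 dst[0x23+3] := {0x4c,0xae,0x7b}
#2 dst[0x09+7] := {0x9a,0x70,0x45,0x12,0xd5,0x3c,0x9d}
#3 dst[0x03+3] := {0x9a,0x70,0x45}
query mem[0x04]=0x70, mem[0x0d]=0xd5, mem[0x09]=0x9a, mem[0x05]=0x45

MEM[0x04,0x0d,0x09,0x05] = 70 d5 9a 45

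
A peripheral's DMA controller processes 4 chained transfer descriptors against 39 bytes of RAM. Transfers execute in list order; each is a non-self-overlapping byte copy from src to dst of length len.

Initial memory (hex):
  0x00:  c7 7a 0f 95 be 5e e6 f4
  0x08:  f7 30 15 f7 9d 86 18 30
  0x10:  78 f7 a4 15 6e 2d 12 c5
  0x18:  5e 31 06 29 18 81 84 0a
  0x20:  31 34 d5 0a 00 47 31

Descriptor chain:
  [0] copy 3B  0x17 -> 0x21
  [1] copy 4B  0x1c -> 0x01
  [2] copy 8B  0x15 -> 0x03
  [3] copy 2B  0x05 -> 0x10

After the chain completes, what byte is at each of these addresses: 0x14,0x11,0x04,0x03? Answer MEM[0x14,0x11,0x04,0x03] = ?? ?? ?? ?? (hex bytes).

#0 dst[0x21+3] := {0xc5,0x5e,0x31}
#1 dst[0x01+4] := {0x18,0x81,0x84,0x0a}
#2 dst[0x03+8] := {0x2d,0x12,0xc5,0x5e,0x31,0x06,0x29,0x18}
#3 dst[0x10+2] := {0xc5,0x5e}
query mem[0x14]=0x6e, mem[0x11]=0x5e, mem[0x04]=0x12, mem[0x03]=0x2d

MEM[0x14,0x11,0x04,0x03] = 6e 5e 12 2d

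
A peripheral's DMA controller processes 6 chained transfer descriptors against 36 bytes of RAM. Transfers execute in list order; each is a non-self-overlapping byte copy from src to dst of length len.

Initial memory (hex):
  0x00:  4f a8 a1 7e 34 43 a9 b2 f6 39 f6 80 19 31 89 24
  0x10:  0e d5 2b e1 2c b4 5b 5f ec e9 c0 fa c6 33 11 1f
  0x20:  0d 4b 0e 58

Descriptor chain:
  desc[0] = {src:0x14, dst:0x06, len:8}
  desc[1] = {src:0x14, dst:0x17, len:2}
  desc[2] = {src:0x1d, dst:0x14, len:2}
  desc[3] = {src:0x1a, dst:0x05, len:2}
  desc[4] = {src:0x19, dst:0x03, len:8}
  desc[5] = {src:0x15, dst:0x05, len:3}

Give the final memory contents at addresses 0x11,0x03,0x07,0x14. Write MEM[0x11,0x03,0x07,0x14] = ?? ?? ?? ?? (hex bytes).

MEM[0x11,0x03,0x07,0x14] = d5 e9 2c 33

[0] 0x14->0x06 len=8 : 2c b4 5b 5f ec e9 c0 fa
[1] 0x14->0x17 len=2 : 2c b4
[2] 0x1d->0x14 len=2 : 33 11
[3] 0x1a->0x05 len=2 : c0 fa
[4] 0x19->0x03 len=8 : e9 c0 fa c6 33 11 1f 0d
[5] 0x15->0x05 len=3 : 11 5b 2c
query mem[0x11]=0xd5, mem[0x03]=0xe9, mem[0x07]=0x2c, mem[0x14]=0x33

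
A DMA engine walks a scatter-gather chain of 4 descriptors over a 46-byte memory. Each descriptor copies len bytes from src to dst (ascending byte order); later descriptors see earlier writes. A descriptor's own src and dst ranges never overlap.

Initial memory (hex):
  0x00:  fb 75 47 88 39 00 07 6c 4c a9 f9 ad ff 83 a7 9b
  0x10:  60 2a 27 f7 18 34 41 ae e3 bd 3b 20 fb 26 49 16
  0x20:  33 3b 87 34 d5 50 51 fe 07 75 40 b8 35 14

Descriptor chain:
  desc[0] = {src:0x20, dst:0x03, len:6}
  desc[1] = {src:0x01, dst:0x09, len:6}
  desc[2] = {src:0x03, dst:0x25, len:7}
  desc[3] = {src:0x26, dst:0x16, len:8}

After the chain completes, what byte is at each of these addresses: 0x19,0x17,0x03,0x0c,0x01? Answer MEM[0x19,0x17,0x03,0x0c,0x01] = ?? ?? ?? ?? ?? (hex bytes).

#0 dst[0x03+6] := {0x33,0x3b,0x87,0x34,0xd5,0x50}
#1 dst[0x09+6] := {0x75,0x47,0x33,0x3b,0x87,0x34}
#2 dst[0x25+7] := {0x33,0x3b,0x87,0x34,0xd5,0x50,0x75}
#3 dst[0x16+8] := {0x3b,0x87,0x34,0xd5,0x50,0x75,0x35,0x14}
query mem[0x19]=0xd5, mem[0x17]=0x87, mem[0x03]=0x33, mem[0x0c]=0x3b, mem[0x01]=0x75

MEM[0x19,0x17,0x03,0x0c,0x01] = d5 87 33 3b 75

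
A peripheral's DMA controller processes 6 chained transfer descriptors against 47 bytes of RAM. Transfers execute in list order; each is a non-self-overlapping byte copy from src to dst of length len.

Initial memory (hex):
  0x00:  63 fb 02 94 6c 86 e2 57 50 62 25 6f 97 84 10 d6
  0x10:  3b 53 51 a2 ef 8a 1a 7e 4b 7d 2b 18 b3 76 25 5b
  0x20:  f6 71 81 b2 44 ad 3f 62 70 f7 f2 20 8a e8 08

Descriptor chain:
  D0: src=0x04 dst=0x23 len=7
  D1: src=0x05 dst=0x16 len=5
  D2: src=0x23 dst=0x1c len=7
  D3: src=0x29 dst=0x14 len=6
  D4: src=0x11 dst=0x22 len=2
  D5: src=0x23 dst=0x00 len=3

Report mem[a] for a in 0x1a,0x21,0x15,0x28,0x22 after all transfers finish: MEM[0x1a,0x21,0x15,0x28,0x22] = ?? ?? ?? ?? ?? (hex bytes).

D0: mem[0x23..0x29] <- [6c 86 e2 57 50 62 25]
D1: mem[0x16..0x1a] <- [86 e2 57 50 62]
D2: mem[0x1c..0x22] <- [6c 86 e2 57 50 62 25]
D3: mem[0x14..0x19] <- [25 f2 20 8a e8 08]
D4: mem[0x22..0x23] <- [53 51]
D5: mem[0x00..0x02] <- [51 86 e2]
query mem[0x1a]=0x62, mem[0x21]=0x62, mem[0x15]=0xf2, mem[0x28]=0x62, mem[0x22]=0x53

MEM[0x1a,0x21,0x15,0x28,0x22] = 62 62 f2 62 53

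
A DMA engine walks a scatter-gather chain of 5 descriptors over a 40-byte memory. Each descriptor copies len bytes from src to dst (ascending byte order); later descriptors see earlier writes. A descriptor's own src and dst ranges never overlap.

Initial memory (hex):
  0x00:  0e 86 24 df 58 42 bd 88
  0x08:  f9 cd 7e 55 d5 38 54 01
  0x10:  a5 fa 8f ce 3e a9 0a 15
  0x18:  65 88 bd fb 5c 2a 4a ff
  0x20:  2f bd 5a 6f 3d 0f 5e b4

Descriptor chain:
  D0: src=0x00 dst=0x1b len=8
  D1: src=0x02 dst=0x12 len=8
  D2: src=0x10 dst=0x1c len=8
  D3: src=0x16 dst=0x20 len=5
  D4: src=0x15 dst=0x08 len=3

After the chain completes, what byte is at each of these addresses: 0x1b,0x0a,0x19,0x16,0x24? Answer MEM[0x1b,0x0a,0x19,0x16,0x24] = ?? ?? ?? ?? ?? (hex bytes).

  after D0: wrote 8B at 0x1b = 0e8624df5842bd88
  after D1: wrote 8B at 0x12 = 24df5842bd88f9cd
  after D2: wrote 8B at 0x1c = a5fa24df5842bd88
  after D3: wrote 5B at 0x20 = bd88f9cdbd
  after D4: wrote 3B at 0x08 = 42bd88
query mem[0x1b]=0x0e, mem[0x0a]=0x88, mem[0x19]=0xcd, mem[0x16]=0xbd, mem[0x24]=0xbd

MEM[0x1b,0x0a,0x19,0x16,0x24] = 0e 88 cd bd bd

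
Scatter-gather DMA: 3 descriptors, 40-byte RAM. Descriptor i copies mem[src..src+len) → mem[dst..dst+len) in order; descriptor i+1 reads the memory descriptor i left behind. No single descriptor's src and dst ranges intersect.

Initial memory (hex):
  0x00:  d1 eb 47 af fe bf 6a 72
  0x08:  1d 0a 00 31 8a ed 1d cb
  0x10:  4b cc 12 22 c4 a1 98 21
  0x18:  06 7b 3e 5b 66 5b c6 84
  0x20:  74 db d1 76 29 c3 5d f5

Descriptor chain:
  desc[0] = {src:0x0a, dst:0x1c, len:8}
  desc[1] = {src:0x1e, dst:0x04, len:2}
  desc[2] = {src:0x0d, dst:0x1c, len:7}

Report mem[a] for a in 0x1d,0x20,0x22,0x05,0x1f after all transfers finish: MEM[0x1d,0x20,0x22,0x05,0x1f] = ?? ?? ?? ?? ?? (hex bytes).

#0 dst[0x1c+8] := {0x00,0x31,0x8a,0xed,0x1d,0xcb,0x4b,0xcc}
#1 dst[0x04+2] := {0x8a,0xed}
#2 dst[0x1c+7] := {0xed,0x1d,0xcb,0x4b,0xcc,0x12,0x22}
query mem[0x1d]=0x1d, mem[0x20]=0xcc, mem[0x22]=0x22, mem[0x05]=0xed, mem[0x1f]=0x4b

MEM[0x1d,0x20,0x22,0x05,0x1f] = 1d cc 22 ed 4b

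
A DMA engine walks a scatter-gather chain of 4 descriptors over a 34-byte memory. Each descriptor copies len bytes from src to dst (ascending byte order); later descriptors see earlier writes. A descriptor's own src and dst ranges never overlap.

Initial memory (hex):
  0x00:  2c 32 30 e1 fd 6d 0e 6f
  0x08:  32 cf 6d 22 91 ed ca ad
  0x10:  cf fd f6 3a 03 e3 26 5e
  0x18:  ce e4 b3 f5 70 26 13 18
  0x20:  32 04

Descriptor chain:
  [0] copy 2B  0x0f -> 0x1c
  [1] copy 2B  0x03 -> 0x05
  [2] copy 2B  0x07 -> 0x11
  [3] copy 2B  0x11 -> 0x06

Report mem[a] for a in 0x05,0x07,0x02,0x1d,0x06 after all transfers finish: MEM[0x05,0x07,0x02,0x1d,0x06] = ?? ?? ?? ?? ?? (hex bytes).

MEM[0x05,0x07,0x02,0x1d,0x06] = e1 32 30 cf 6f

  after D0: wrote 2B at 0x1c = adcf
  after D1: wrote 2B at 0x05 = e1fd
  after D2: wrote 2B at 0x11 = 6f32
  after D3: wrote 2B at 0x06 = 6f32
query mem[0x05]=0xe1, mem[0x07]=0x32, mem[0x02]=0x30, mem[0x1d]=0xcf, mem[0x06]=0x6f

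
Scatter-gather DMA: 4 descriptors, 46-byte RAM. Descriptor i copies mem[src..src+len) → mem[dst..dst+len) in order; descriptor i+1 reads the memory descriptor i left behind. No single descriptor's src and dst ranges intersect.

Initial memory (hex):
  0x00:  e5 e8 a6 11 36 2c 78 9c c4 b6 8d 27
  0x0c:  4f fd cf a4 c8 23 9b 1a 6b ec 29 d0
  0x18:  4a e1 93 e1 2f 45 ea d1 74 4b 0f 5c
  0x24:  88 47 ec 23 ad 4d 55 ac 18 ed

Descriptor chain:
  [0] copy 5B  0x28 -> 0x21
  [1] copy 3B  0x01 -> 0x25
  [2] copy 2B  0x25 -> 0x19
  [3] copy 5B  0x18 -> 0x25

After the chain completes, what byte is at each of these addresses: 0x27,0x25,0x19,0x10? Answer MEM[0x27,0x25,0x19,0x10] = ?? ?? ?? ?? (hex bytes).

MEM[0x27,0x25,0x19,0x10] = a6 4a e8 c8

  after D0: wrote 5B at 0x21 = ad4d55ac18
  after D1: wrote 3B at 0x25 = e8a611
  after D2: wrote 2B at 0x19 = e8a6
  after D3: wrote 5B at 0x25 = 4ae8a6e12f
query mem[0x27]=0xa6, mem[0x25]=0x4a, mem[0x19]=0xe8, mem[0x10]=0xc8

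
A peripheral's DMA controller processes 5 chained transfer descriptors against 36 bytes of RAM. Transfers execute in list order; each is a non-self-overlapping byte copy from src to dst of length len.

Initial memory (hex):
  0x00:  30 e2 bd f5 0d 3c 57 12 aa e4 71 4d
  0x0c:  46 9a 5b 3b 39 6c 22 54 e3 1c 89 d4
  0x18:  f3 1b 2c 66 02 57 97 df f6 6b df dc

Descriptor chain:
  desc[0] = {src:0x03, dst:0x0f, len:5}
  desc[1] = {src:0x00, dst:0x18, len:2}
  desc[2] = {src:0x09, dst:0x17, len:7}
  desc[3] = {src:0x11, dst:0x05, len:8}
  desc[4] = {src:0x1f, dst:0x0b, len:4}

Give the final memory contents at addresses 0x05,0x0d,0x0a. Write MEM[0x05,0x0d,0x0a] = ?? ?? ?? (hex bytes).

MEM[0x05,0x0d,0x0a] = 3c 6b 89

#0 dst[0x0f+5] := {0xf5,0x0d,0x3c,0x57,0x12}
#1 dst[0x18+2] := {0x30,0xe2}
#2 dst[0x17+7] := {0xe4,0x71,0x4d,0x46,0x9a,0x5b,0xf5}
#3 dst[0x05+8] := {0x3c,0x57,0x12,0xe3,0x1c,0x89,0xe4,0x71}
#4 dst[0x0b+4] := {0xdf,0xf6,0x6b,0xdf}
query mem[0x05]=0x3c, mem[0x0d]=0x6b, mem[0x0a]=0x89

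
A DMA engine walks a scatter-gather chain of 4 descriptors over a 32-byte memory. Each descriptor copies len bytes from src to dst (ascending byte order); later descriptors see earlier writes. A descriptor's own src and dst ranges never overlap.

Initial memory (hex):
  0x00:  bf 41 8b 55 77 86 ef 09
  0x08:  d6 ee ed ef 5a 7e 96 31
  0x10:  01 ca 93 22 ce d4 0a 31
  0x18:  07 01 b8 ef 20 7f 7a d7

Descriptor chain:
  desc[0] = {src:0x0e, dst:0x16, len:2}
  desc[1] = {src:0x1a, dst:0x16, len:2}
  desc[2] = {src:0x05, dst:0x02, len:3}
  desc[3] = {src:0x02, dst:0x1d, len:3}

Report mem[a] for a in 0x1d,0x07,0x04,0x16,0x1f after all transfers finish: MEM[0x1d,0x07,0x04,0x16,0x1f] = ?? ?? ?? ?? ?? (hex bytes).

MEM[0x1d,0x07,0x04,0x16,0x1f] = 86 09 09 b8 09

D0: mem[0x16..0x17] <- [96 31]
D1: mem[0x16..0x17] <- [b8 ef]
D2: mem[0x02..0x04] <- [86 ef 09]
D3: mem[0x1d..0x1f] <- [86 ef 09]
query mem[0x1d]=0x86, mem[0x07]=0x09, mem[0x04]=0x09, mem[0x16]=0xb8, mem[0x1f]=0x09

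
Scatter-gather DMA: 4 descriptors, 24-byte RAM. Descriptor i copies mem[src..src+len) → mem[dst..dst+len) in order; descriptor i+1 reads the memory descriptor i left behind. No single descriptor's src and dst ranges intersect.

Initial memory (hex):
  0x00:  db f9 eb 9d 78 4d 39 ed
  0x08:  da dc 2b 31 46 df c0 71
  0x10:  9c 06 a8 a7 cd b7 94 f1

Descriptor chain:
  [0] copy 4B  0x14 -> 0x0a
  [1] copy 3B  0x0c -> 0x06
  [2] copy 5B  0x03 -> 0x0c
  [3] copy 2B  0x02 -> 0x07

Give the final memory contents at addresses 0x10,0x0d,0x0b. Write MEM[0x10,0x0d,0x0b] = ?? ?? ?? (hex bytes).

#0 dst[0x0a+4] := {0xcd,0xb7,0x94,0xf1}
#1 dst[0x06+3] := {0x94,0xf1,0xc0}
#2 dst[0x0c+5] := {0x9d,0x78,0x4d,0x94,0xf1}
#3 dst[0x07+2] := {0xeb,0x9d}
query mem[0x10]=0xf1, mem[0x0d]=0x78, mem[0x0b]=0xb7

MEM[0x10,0x0d,0x0b] = f1 78 b7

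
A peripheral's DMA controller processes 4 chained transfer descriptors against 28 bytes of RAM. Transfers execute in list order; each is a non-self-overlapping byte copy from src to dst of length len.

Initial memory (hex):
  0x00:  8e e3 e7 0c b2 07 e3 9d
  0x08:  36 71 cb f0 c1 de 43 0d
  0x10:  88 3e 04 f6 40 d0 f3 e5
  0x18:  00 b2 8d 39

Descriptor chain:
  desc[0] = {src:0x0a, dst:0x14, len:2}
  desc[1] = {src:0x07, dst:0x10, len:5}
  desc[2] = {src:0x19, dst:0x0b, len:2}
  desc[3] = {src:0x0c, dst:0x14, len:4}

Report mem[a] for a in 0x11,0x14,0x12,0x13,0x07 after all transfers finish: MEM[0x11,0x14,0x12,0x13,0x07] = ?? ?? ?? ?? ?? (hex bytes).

MEM[0x11,0x14,0x12,0x13,0x07] = 36 8d 71 cb 9d

#0 dst[0x14+2] := {0xcb,0xf0}
#1 dst[0x10+5] := {0x9d,0x36,0x71,0xcb,0xf0}
#2 dst[0x0b+2] := {0xb2,0x8d}
#3 dst[0x14+4] := {0x8d,0xde,0x43,0x0d}
query mem[0x11]=0x36, mem[0x14]=0x8d, mem[0x12]=0x71, mem[0x13]=0xcb, mem[0x07]=0x9d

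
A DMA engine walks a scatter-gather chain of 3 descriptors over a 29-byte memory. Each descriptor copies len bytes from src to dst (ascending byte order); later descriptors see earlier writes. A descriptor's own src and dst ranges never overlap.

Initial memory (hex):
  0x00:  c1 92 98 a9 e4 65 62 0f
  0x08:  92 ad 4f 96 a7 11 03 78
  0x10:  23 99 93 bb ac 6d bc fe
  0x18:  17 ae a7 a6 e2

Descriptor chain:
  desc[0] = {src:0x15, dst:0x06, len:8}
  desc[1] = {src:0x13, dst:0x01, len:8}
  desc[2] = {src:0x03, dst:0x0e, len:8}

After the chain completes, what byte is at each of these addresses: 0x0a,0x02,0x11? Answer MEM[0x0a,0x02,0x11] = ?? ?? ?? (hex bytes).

#0 dst[0x06+8] := {0x6d,0xbc,0xfe,0x17,0xae,0xa7,0xa6,0xe2}
#1 dst[0x01+8] := {0xbb,0xac,0x6d,0xbc,0xfe,0x17,0xae,0xa7}
#2 dst[0x0e+8] := {0x6d,0xbc,0xfe,0x17,0xae,0xa7,0x17,0xae}
query mem[0x0a]=0xae, mem[0x02]=0xac, mem[0x11]=0x17

MEM[0x0a,0x02,0x11] = ae ac 17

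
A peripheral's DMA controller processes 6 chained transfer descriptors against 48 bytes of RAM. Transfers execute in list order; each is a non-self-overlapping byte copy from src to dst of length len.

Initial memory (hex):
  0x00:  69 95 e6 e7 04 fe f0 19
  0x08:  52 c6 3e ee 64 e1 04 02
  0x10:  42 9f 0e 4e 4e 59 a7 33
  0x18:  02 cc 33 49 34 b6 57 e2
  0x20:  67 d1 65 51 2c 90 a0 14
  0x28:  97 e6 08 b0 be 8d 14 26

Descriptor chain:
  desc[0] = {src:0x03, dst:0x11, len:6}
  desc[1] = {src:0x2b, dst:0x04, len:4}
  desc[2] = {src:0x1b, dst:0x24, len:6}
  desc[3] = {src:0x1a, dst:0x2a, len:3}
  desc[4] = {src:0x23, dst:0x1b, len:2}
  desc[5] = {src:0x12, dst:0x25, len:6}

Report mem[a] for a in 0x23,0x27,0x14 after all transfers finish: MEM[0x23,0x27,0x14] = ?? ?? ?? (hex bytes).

  after D0: wrote 6B at 0x11 = e704fef01952
  after D1: wrote 4B at 0x04 = b0be8d14
  after D2: wrote 6B at 0x24 = 4934b657e267
  after D3: wrote 3B at 0x2a = 334934
  after D4: wrote 2B at 0x1b = 5149
  after D5: wrote 6B at 0x25 = 04fef0195233
query mem[0x23]=0x51, mem[0x27]=0xf0, mem[0x14]=0xf0

MEM[0x23,0x27,0x14] = 51 f0 f0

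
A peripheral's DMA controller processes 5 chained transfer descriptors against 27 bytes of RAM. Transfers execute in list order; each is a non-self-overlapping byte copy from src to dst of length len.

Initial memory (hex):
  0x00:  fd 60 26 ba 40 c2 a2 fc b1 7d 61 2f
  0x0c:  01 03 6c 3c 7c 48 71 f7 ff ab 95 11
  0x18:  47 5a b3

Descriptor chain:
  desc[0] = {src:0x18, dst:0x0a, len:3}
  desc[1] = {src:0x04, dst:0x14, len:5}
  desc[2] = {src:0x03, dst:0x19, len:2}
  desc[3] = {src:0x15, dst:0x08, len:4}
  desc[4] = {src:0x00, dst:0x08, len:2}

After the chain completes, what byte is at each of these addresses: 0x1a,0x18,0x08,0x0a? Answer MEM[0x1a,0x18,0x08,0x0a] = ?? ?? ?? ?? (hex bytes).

MEM[0x1a,0x18,0x08,0x0a] = 40 b1 fd fc

D0: mem[0x0a..0x0c] <- [47 5a b3]
D1: mem[0x14..0x18] <- [40 c2 a2 fc b1]
D2: mem[0x19..0x1a] <- [ba 40]
D3: mem[0x08..0x0b] <- [c2 a2 fc b1]
D4: mem[0x08..0x09] <- [fd 60]
query mem[0x1a]=0x40, mem[0x18]=0xb1, mem[0x08]=0xfd, mem[0x0a]=0xfc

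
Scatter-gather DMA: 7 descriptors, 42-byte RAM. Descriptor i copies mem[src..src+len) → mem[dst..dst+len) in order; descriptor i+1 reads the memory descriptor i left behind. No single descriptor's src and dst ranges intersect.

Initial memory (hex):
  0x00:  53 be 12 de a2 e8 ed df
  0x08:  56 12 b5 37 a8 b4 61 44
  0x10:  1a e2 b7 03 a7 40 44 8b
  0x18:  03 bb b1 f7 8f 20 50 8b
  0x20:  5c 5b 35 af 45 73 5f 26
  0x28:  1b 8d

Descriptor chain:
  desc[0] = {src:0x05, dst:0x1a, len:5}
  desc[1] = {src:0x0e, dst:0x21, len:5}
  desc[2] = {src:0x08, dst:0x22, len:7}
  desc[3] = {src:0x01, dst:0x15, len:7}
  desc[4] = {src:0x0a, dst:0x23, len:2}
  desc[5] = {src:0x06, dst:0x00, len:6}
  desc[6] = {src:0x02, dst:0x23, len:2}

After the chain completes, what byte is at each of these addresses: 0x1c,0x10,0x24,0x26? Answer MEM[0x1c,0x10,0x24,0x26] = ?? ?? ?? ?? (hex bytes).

  after D0: wrote 5B at 0x1a = e8eddf5612
  after D1: wrote 5B at 0x21 = 61441ae2b7
  after D2: wrote 7B at 0x22 = 5612b537a8b461
  after D3: wrote 7B at 0x15 = be12dea2e8eddf
  after D4: wrote 2B at 0x23 = b537
  after D5: wrote 6B at 0x00 = eddf5612b537
  after D6: wrote 2B at 0x23 = 5612
query mem[0x1c]=0xdf, mem[0x10]=0x1a, mem[0x24]=0x12, mem[0x26]=0xa8

MEM[0x1c,0x10,0x24,0x26] = df 1a 12 a8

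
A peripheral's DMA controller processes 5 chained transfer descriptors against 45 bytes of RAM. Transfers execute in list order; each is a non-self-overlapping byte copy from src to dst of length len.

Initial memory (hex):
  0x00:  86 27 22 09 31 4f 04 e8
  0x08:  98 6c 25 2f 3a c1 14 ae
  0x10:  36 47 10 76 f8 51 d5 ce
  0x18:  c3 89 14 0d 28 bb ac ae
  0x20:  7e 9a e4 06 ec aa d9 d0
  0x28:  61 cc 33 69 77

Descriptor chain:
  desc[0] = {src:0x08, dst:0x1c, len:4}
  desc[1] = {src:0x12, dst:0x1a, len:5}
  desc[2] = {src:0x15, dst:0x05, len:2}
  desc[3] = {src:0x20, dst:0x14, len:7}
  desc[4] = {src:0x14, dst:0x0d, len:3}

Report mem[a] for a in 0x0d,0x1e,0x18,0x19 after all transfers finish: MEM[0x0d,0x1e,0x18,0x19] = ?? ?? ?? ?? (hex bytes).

D0: mem[0x1c..0x1f] <- [98 6c 25 2f]
D1: mem[0x1a..0x1e] <- [10 76 f8 51 d5]
D2: mem[0x05..0x06] <- [51 d5]
D3: mem[0x14..0x1a] <- [7e 9a e4 06 ec aa d9]
D4: mem[0x0d..0x0f] <- [7e 9a e4]
query mem[0x0d]=0x7e, mem[0x1e]=0xd5, mem[0x18]=0xec, mem[0x19]=0xaa

MEM[0x0d,0x1e,0x18,0x19] = 7e d5 ec aa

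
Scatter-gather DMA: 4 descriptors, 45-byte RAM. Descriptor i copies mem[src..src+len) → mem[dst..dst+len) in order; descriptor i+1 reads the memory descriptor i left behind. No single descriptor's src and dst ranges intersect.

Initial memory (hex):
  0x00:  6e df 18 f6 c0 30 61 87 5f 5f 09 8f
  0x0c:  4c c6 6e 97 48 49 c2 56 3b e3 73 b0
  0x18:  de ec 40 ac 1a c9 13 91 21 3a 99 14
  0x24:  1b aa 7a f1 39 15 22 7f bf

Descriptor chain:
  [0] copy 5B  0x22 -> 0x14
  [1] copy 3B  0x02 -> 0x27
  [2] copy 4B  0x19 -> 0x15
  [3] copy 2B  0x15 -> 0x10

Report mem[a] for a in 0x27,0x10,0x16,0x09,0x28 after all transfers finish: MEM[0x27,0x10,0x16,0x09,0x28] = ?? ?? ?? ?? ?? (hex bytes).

[0] 0x22->0x14 len=5 : 99 14 1b aa 7a
[1] 0x02->0x27 len=3 : 18 f6 c0
[2] 0x19->0x15 len=4 : ec 40 ac 1a
[3] 0x15->0x10 len=2 : ec 40
query mem[0x27]=0x18, mem[0x10]=0xec, mem[0x16]=0x40, mem[0x09]=0x5f, mem[0x28]=0xf6

MEM[0x27,0x10,0x16,0x09,0x28] = 18 ec 40 5f f6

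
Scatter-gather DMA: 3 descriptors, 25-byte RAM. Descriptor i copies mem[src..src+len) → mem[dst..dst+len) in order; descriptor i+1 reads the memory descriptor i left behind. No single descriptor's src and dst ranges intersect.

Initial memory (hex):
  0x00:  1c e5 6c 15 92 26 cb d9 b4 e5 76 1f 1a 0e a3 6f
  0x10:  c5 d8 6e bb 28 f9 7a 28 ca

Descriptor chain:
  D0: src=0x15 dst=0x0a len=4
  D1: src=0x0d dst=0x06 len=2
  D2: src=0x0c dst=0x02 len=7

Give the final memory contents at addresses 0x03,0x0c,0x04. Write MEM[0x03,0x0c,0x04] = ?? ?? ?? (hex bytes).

[0] 0x15->0x0a len=4 : f9 7a 28 ca
[1] 0x0d->0x06 len=2 : ca a3
[2] 0x0c->0x02 len=7 : 28 ca a3 6f c5 d8 6e
query mem[0x03]=0xca, mem[0x0c]=0x28, mem[0x04]=0xa3

MEM[0x03,0x0c,0x04] = ca 28 a3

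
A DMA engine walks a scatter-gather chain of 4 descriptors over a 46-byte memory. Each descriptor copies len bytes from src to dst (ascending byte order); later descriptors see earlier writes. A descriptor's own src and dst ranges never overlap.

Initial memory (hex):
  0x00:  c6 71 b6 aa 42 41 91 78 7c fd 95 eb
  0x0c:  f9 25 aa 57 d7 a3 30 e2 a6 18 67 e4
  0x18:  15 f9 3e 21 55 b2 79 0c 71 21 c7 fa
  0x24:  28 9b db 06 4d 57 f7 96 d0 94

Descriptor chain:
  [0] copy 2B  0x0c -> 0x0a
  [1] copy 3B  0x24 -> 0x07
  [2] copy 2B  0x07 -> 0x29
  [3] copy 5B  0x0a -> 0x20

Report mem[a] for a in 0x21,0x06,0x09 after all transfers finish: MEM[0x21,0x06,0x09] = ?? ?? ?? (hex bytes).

D0: mem[0x0a..0x0b] <- [f9 25]
D1: mem[0x07..0x09] <- [28 9b db]
D2: mem[0x29..0x2a] <- [28 9b]
D3: mem[0x20..0x24] <- [f9 25 f9 25 aa]
query mem[0x21]=0x25, mem[0x06]=0x91, mem[0x09]=0xdb

MEM[0x21,0x06,0x09] = 25 91 db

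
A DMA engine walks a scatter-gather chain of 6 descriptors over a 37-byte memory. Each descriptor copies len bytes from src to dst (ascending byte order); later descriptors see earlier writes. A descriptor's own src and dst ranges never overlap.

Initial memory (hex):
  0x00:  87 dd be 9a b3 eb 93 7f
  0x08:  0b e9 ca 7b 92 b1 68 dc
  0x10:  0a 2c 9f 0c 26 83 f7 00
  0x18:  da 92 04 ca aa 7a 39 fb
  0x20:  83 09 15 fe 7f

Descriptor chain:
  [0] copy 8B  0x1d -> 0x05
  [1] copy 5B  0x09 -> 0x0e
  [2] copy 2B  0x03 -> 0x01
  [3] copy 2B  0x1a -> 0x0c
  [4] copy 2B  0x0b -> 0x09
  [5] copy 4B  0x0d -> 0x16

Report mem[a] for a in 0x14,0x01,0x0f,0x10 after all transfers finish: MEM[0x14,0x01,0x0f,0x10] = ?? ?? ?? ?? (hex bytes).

  after D0: wrote 8B at 0x05 = 7a39fb830915fe7f
  after D1: wrote 5B at 0x0e = 0915fe7fb1
  after D2: wrote 2B at 0x01 = 9ab3
  after D3: wrote 2B at 0x0c = 04ca
  after D4: wrote 2B at 0x09 = fe04
  after D5: wrote 4B at 0x16 = ca0915fe
query mem[0x14]=0x26, mem[0x01]=0x9a, mem[0x0f]=0x15, mem[0x10]=0xfe

MEM[0x14,0x01,0x0f,0x10] = 26 9a 15 fe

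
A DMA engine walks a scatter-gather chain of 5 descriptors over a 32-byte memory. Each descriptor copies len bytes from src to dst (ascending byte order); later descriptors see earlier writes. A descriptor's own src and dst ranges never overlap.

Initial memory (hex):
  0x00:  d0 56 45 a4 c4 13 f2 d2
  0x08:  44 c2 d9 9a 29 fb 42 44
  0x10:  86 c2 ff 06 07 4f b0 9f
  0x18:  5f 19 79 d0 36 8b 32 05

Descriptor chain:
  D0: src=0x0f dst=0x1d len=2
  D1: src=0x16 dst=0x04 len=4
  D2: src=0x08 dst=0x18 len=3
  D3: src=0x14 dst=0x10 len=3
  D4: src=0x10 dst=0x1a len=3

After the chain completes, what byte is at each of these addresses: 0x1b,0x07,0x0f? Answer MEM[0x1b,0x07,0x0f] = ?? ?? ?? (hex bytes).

MEM[0x1b,0x07,0x0f] = 4f 19 44

#0 dst[0x1d+2] := {0x44,0x86}
#1 dst[0x04+4] := {0xb0,0x9f,0x5f,0x19}
#2 dst[0x18+3] := {0x44,0xc2,0xd9}
#3 dst[0x10+3] := {0x07,0x4f,0xb0}
#4 dst[0x1a+3] := {0x07,0x4f,0xb0}
query mem[0x1b]=0x4f, mem[0x07]=0x19, mem[0x0f]=0x44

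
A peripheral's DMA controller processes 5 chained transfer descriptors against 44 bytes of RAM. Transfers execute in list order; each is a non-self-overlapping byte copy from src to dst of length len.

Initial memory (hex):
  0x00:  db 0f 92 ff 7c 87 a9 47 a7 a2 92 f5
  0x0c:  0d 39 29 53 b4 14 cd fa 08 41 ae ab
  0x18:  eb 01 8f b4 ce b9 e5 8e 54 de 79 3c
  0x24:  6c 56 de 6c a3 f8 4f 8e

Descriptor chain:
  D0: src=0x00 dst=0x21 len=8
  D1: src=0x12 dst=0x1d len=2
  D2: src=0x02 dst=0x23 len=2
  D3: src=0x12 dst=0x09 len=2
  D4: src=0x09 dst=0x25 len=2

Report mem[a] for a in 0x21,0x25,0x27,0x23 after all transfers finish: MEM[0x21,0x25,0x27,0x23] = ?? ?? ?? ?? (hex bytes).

MEM[0x21,0x25,0x27,0x23] = db cd a9 92

  after D0: wrote 8B at 0x21 = db0f92ff7c87a947
  after D1: wrote 2B at 0x1d = cdfa
  after D2: wrote 2B at 0x23 = 92ff
  after D3: wrote 2B at 0x09 = cdfa
  after D4: wrote 2B at 0x25 = cdfa
query mem[0x21]=0xdb, mem[0x25]=0xcd, mem[0x27]=0xa9, mem[0x23]=0x92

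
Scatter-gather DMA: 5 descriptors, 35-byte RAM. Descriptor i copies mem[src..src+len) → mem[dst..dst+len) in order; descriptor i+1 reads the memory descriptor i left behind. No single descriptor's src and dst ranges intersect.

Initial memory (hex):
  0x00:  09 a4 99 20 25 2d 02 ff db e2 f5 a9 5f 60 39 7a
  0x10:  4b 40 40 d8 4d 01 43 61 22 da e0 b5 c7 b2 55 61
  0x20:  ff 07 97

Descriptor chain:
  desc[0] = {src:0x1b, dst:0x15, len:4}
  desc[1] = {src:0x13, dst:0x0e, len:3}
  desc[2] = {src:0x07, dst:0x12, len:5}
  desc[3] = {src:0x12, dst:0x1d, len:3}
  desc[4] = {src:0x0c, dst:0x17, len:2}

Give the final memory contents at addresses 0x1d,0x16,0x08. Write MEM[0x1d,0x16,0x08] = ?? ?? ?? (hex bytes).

MEM[0x1d,0x16,0x08] = ff a9 db

D0: mem[0x15..0x18] <- [b5 c7 b2 55]
D1: mem[0x0e..0x10] <- [d8 4d b5]
D2: mem[0x12..0x16] <- [ff db e2 f5 a9]
D3: mem[0x1d..0x1f] <- [ff db e2]
D4: mem[0x17..0x18] <- [5f 60]
query mem[0x1d]=0xff, mem[0x16]=0xa9, mem[0x08]=0xdb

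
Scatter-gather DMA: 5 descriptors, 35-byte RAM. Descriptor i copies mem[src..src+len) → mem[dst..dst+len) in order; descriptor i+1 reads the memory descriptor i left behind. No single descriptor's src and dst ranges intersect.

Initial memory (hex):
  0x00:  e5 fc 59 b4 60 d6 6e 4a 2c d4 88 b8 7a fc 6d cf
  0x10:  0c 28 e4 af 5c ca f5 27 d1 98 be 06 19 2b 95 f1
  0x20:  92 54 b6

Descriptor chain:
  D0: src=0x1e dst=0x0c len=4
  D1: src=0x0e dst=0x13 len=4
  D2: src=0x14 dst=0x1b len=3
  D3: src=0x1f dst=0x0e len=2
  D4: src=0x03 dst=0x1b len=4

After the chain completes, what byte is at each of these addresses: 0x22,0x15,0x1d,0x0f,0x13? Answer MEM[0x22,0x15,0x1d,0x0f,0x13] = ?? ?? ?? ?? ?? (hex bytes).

#0 dst[0x0c+4] := {0x95,0xf1,0x92,0x54}
#1 dst[0x13+4] := {0x92,0x54,0x0c,0x28}
#2 dst[0x1b+3] := {0x54,0x0c,0x28}
#3 dst[0x0e+2] := {0xf1,0x92}
#4 dst[0x1b+4] := {0xb4,0x60,0xd6,0x6e}
query mem[0x22]=0xb6, mem[0x15]=0x0c, mem[0x1d]=0xd6, mem[0x0f]=0x92, mem[0x13]=0x92

MEM[0x22,0x15,0x1d,0x0f,0x13] = b6 0c d6 92 92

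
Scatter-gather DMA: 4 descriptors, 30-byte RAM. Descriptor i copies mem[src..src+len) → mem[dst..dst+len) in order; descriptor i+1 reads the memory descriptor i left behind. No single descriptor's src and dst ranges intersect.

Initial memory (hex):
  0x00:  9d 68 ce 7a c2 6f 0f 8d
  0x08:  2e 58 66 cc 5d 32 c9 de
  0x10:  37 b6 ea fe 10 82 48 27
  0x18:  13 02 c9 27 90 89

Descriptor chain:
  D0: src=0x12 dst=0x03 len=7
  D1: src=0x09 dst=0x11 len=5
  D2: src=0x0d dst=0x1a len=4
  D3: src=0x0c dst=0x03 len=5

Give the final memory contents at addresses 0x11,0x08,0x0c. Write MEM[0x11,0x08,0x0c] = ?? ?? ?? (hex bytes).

[0] 0x12->0x03 len=7 : ea fe 10 82 48 27 13
[1] 0x09->0x11 len=5 : 13 66 cc 5d 32
[2] 0x0d->0x1a len=4 : 32 c9 de 37
[3] 0x0c->0x03 len=5 : 5d 32 c9 de 37
query mem[0x11]=0x13, mem[0x08]=0x27, mem[0x0c]=0x5d

MEM[0x11,0x08,0x0c] = 13 27 5d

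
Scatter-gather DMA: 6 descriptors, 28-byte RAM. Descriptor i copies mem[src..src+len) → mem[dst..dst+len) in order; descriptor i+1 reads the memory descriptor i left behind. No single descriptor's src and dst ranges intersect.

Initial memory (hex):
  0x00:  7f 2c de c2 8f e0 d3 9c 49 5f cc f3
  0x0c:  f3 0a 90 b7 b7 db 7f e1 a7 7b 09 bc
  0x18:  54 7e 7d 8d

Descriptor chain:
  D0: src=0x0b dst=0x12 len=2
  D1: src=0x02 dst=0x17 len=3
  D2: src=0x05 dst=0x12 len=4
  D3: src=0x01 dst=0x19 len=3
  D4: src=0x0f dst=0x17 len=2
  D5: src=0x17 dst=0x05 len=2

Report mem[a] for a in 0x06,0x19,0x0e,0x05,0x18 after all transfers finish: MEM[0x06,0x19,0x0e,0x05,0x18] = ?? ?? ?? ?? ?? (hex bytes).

MEM[0x06,0x19,0x0e,0x05,0x18] = b7 2c 90 b7 b7

#0 dst[0x12+2] := {0xf3,0xf3}
#1 dst[0x17+3] := {0xde,0xc2,0x8f}
#2 dst[0x12+4] := {0xe0,0xd3,0x9c,0x49}
#3 dst[0x19+3] := {0x2c,0xde,0xc2}
#4 dst[0x17+2] := {0xb7,0xb7}
#5 dst[0x05+2] := {0xb7,0xb7}
query mem[0x06]=0xb7, mem[0x19]=0x2c, mem[0x0e]=0x90, mem[0x05]=0xb7, mem[0x18]=0xb7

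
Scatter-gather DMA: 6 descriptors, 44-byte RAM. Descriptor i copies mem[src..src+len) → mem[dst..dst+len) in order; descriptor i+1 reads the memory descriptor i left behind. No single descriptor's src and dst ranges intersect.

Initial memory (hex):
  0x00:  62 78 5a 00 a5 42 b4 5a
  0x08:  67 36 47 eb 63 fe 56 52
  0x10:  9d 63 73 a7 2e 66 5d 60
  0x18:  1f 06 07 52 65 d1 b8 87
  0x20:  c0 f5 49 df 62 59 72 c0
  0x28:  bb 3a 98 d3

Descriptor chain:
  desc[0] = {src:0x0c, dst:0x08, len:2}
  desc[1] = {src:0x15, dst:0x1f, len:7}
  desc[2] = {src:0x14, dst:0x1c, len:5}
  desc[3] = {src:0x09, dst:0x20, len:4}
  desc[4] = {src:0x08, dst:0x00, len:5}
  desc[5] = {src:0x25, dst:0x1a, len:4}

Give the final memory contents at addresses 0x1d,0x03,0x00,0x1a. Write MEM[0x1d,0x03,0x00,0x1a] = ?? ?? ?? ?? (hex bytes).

D0: mem[0x08..0x09] <- [63 fe]
D1: mem[0x1f..0x25] <- [66 5d 60 1f 06 07 52]
D2: mem[0x1c..0x20] <- [2e 66 5d 60 1f]
D3: mem[0x20..0x23] <- [fe 47 eb 63]
D4: mem[0x00..0x04] <- [63 fe 47 eb 63]
D5: mem[0x1a..0x1d] <- [52 72 c0 bb]
query mem[0x1d]=0xbb, mem[0x03]=0xeb, mem[0x00]=0x63, mem[0x1a]=0x52

MEM[0x1d,0x03,0x00,0x1a] = bb eb 63 52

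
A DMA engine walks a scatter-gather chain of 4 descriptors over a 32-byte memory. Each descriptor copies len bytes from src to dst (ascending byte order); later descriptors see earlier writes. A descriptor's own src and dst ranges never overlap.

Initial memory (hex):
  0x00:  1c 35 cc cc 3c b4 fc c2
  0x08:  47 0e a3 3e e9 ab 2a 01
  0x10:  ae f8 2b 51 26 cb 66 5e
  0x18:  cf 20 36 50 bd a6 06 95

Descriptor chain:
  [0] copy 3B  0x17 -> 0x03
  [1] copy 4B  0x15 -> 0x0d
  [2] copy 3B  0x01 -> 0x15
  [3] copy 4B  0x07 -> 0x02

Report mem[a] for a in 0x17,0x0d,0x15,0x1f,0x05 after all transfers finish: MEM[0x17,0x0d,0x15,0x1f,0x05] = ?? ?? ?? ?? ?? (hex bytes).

MEM[0x17,0x0d,0x15,0x1f,0x05] = 5e cb 35 95 a3

D0: mem[0x03..0x05] <- [5e cf 20]
D1: mem[0x0d..0x10] <- [cb 66 5e cf]
D2: mem[0x15..0x17] <- [35 cc 5e]
D3: mem[0x02..0x05] <- [c2 47 0e a3]
query mem[0x17]=0x5e, mem[0x0d]=0xcb, mem[0x15]=0x35, mem[0x1f]=0x95, mem[0x05]=0xa3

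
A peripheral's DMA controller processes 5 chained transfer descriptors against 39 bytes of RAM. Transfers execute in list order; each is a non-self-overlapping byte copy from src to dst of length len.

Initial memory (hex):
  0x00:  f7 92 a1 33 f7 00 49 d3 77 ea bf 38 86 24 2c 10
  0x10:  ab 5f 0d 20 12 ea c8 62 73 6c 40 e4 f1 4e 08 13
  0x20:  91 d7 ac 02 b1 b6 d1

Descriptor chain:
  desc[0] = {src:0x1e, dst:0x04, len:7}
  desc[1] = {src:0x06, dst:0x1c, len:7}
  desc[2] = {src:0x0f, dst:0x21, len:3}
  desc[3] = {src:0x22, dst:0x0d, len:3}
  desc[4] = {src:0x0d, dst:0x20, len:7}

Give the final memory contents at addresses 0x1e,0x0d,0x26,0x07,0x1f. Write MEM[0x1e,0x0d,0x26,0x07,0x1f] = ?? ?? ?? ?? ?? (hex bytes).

MEM[0x1e,0x0d,0x26,0x07,0x1f] = ac ab 20 d7 02

  after D0: wrote 7B at 0x04 = 081391d7ac02b1
  after D1: wrote 7B at 0x1c = 91d7ac02b13886
  after D2: wrote 3B at 0x21 = 10ab5f
  after D3: wrote 3B at 0x0d = ab5fb1
  after D4: wrote 7B at 0x20 = ab5fb1ab5f0d20
query mem[0x1e]=0xac, mem[0x0d]=0xab, mem[0x26]=0x20, mem[0x07]=0xd7, mem[0x1f]=0x02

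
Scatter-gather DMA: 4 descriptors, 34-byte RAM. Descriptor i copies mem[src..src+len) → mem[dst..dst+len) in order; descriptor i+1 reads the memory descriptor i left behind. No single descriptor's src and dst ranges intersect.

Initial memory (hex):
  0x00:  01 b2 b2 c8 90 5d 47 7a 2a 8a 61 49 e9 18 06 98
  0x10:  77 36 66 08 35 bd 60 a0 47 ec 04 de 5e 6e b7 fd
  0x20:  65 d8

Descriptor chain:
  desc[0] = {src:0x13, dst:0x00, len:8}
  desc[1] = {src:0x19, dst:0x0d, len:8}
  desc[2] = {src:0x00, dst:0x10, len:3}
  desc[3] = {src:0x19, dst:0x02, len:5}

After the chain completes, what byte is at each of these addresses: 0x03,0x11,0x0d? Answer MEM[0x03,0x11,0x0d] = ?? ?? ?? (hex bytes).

MEM[0x03,0x11,0x0d] = 04 35 ec

#0 dst[0x00+8] := {0x08,0x35,0xbd,0x60,0xa0,0x47,0xec,0x04}
#1 dst[0x0d+8] := {0xec,0x04,0xde,0x5e,0x6e,0xb7,0xfd,0x65}
#2 dst[0x10+3] := {0x08,0x35,0xbd}
#3 dst[0x02+5] := {0xec,0x04,0xde,0x5e,0x6e}
query mem[0x03]=0x04, mem[0x11]=0x35, mem[0x0d]=0xec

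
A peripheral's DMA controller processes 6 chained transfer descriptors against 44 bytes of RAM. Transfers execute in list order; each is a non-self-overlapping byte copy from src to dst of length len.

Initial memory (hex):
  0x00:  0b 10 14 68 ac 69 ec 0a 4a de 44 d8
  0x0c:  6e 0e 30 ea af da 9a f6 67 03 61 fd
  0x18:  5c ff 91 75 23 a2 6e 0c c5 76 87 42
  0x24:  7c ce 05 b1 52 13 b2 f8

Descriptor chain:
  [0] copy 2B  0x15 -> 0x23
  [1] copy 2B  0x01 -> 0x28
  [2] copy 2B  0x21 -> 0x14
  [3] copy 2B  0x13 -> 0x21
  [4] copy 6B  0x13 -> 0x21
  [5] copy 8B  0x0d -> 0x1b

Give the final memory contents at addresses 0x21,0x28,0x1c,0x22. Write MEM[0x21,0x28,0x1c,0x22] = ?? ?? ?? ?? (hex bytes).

MEM[0x21,0x28,0x1c,0x22] = f6 10 30 76

D0: mem[0x23..0x24] <- [03 61]
D1: mem[0x28..0x29] <- [10 14]
D2: mem[0x14..0x15] <- [76 87]
D3: mem[0x21..0x22] <- [f6 76]
D4: mem[0x21..0x26] <- [f6 76 87 61 fd 5c]
D5: mem[0x1b..0x22] <- [0e 30 ea af da 9a f6 76]
query mem[0x21]=0xf6, mem[0x28]=0x10, mem[0x1c]=0x30, mem[0x22]=0x76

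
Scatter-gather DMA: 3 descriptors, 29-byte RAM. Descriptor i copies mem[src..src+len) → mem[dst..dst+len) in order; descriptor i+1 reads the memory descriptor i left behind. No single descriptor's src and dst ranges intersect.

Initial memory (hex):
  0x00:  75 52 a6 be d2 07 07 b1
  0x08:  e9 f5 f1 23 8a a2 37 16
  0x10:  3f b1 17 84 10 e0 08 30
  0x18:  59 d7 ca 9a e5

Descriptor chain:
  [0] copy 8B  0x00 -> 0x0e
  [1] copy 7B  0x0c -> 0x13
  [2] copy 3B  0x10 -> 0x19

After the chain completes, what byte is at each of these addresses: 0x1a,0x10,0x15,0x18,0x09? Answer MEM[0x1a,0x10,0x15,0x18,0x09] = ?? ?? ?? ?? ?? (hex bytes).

[0] 0x00->0x0e len=8 : 75 52 a6 be d2 07 07 b1
[1] 0x0c->0x13 len=7 : 8a a2 75 52 a6 be d2
[2] 0x10->0x19 len=3 : a6 be d2
query mem[0x1a]=0xbe, mem[0x10]=0xa6, mem[0x15]=0x75, mem[0x18]=0xbe, mem[0x09]=0xf5

MEM[0x1a,0x10,0x15,0x18,0x09] = be a6 75 be f5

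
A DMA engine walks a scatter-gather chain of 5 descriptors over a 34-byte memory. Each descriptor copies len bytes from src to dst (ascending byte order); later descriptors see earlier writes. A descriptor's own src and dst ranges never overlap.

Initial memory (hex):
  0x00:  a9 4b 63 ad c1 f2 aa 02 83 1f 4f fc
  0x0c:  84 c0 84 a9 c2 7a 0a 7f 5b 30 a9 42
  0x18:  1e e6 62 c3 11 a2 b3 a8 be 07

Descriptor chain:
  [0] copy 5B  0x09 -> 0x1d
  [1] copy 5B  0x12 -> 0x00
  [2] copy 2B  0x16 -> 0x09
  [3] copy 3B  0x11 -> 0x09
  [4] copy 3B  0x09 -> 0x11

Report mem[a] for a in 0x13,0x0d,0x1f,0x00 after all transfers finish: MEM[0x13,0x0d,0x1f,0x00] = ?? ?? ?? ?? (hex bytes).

MEM[0x13,0x0d,0x1f,0x00] = 7f c0 fc 0a

[0] 0x09->0x1d len=5 : 1f 4f fc 84 c0
[1] 0x12->0x00 len=5 : 0a 7f 5b 30 a9
[2] 0x16->0x09 len=2 : a9 42
[3] 0x11->0x09 len=3 : 7a 0a 7f
[4] 0x09->0x11 len=3 : 7a 0a 7f
query mem[0x13]=0x7f, mem[0x0d]=0xc0, mem[0x1f]=0xfc, mem[0x00]=0x0a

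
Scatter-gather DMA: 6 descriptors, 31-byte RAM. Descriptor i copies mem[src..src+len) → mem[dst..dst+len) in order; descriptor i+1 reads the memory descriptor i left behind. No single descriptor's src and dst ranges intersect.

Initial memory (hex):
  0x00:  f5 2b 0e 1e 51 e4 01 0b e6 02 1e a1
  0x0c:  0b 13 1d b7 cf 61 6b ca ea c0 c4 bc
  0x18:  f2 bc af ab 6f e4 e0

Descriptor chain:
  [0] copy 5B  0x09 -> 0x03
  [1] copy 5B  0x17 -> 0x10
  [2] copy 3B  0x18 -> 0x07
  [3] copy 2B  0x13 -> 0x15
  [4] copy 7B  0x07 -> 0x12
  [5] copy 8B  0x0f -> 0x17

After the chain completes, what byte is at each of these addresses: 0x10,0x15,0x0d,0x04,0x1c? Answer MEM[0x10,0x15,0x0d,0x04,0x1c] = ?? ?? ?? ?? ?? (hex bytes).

MEM[0x10,0x15,0x0d,0x04,0x1c] = bc 1e 13 1e af

  after D0: wrote 5B at 0x03 = 021ea10b13
  after D1: wrote 5B at 0x10 = bcf2bcafab
  after D2: wrote 3B at 0x07 = f2bcaf
  after D3: wrote 2B at 0x15 = afab
  after D4: wrote 7B at 0x12 = f2bcaf1ea10b13
  after D5: wrote 8B at 0x17 = b7bcf2f2bcaf1ea1
query mem[0x10]=0xbc, mem[0x15]=0x1e, mem[0x0d]=0x13, mem[0x04]=0x1e, mem[0x1c]=0xaf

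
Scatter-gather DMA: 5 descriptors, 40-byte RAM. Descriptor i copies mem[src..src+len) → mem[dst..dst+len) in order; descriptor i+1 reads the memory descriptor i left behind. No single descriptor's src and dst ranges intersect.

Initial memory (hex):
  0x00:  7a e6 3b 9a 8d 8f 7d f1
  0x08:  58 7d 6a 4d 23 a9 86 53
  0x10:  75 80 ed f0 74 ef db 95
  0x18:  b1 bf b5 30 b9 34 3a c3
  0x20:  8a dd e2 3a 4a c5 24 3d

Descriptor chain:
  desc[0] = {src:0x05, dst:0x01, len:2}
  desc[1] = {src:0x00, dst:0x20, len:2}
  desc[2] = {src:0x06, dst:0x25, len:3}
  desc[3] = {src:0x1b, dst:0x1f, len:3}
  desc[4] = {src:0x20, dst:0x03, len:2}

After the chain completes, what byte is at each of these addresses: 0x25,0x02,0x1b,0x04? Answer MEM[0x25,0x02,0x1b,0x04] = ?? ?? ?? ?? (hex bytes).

MEM[0x25,0x02,0x1b,0x04] = 7d 7d 30 34

[0] 0x05->0x01 len=2 : 8f 7d
[1] 0x00->0x20 len=2 : 7a 8f
[2] 0x06->0x25 len=3 : 7d f1 58
[3] 0x1b->0x1f len=3 : 30 b9 34
[4] 0x20->0x03 len=2 : b9 34
query mem[0x25]=0x7d, mem[0x02]=0x7d, mem[0x1b]=0x30, mem[0x04]=0x34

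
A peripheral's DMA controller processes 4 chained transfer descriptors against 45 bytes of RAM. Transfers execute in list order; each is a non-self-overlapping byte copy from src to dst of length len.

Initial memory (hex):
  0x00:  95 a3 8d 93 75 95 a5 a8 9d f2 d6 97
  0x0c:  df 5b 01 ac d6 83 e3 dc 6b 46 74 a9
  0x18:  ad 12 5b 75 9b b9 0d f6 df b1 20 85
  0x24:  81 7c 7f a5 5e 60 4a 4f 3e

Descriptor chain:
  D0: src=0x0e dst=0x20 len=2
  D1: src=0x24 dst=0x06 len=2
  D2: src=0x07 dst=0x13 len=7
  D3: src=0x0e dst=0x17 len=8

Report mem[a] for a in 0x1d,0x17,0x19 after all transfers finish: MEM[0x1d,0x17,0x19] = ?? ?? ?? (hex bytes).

  after D0: wrote 2B at 0x20 = 01ac
  after D1: wrote 2B at 0x06 = 817c
  after D2: wrote 7B at 0x13 = 7c9df2d697df5b
  after D3: wrote 8B at 0x17 = 01acd683e37c9df2
query mem[0x1d]=0x9d, mem[0x17]=0x01, mem[0x19]=0xd6

MEM[0x1d,0x17,0x19] = 9d 01 d6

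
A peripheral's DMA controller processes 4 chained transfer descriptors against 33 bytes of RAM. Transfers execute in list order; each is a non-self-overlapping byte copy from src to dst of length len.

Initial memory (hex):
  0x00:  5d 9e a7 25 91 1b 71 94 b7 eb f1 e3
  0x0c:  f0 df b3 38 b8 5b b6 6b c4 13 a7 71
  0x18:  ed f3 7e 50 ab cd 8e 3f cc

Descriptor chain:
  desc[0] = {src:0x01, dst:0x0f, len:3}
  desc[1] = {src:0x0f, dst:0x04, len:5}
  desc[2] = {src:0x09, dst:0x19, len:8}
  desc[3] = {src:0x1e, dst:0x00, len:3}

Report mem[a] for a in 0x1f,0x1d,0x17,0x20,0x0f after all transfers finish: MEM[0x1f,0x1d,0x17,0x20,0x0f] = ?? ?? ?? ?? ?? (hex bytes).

MEM[0x1f,0x1d,0x17,0x20,0x0f] = 9e df 71 a7 9e

  after D0: wrote 3B at 0x0f = 9ea725
  after D1: wrote 5B at 0x04 = 9ea725b66b
  after D2: wrote 8B at 0x19 = ebf1e3f0dfb39ea7
  after D3: wrote 3B at 0x00 = b39ea7
query mem[0x1f]=0x9e, mem[0x1d]=0xdf, mem[0x17]=0x71, mem[0x20]=0xa7, mem[0x0f]=0x9e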